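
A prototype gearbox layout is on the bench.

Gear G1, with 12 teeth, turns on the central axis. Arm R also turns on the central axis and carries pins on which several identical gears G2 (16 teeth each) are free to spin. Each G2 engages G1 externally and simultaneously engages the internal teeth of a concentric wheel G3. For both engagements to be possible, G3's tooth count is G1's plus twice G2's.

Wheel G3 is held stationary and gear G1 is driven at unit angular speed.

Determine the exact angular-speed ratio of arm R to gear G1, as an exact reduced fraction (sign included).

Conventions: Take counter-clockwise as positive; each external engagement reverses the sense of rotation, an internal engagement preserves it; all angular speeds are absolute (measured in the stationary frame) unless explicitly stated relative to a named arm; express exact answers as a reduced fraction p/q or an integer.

recognized (axles ride arm R): planetary set, 12/16/44 teeth
ring teeth: 12 + 2·16 = 44
12(ω_sun−ω_arm) = −44(ω_ring−ω_arm),  ω_ring = 0, ω_sun = 1
12(1−ω_arm) = −44(0−ω_arm)  ⇒  56·ω_arm = 12  ⇒  ω_arm = 3/14
ω_out/ω_in = 3/14

3/14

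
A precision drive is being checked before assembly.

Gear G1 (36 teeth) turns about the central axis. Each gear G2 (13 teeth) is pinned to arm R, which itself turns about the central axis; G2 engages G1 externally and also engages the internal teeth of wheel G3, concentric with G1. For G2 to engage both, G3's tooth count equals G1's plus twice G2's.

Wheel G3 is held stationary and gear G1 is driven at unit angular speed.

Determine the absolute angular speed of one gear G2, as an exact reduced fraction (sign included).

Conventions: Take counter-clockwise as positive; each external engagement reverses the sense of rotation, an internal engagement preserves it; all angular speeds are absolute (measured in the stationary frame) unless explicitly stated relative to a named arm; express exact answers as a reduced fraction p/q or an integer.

class = planetary set [G3 = 36+2·13 = 62; Willis about the carrier]
ring teeth: 36 + 2·13 = 62
36(ω_sun−ω_arm) = −62(ω_ring−ω_arm),  ω_ring = 0, ω_sun = 1
36(1−ω_arm) = −62(0−ω_arm)  ⇒  98·ω_arm = 36  ⇒  ω_arm = 18/49
sun–planet mesh: 36·(1−18/49) = −13·(ω_p−ω_arm)  ⇒  ω_p−ω_arm = -1116/637
ω_p = 18/49 − 1116/637 = -18/13
exact speed ratio = -18/13

-18/13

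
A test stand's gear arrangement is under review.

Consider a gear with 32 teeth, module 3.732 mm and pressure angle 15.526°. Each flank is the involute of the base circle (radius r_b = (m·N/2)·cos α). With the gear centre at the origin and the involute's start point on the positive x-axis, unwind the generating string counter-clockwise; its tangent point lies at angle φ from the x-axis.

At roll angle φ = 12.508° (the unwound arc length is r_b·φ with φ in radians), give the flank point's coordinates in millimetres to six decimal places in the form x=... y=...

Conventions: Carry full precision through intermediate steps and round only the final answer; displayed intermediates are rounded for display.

x=58.887702 y=0.198573

single-mesh involute tooth geometry (32T wheel at module 3.732)
pitch radius r_p = m·N/2 = 3.732·32/2 = 59.712000
base radius r_b = r_p·cos α = 59.712000·cos 15.526° = 57.533054
roll angle φ = 12.508° = 0.21830578 rad
x = r_b·(cos φ + φ·sin φ) = 58.887702
y = r_b·(sin φ − φ·cos φ) = 0.198573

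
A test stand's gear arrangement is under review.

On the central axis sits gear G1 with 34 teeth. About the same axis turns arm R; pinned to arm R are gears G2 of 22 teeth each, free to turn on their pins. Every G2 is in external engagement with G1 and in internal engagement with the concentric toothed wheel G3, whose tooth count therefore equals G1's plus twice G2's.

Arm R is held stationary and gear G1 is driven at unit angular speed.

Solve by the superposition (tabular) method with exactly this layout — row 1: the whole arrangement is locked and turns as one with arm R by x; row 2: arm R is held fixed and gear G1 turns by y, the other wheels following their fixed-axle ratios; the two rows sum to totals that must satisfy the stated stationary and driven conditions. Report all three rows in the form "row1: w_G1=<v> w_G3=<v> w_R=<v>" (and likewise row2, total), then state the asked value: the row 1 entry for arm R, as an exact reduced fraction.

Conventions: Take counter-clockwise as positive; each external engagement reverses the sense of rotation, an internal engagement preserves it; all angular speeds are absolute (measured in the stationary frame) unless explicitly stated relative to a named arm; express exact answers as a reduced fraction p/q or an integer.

row1: w_G1=0 w_G3=0 w_R=0
row2: w_G1=1 w_G3=-17/39 w_R=0
total: w_G1=1 w_G3=-17/39 w_R=0
asked value: 0

recognized (axles ride arm R): planetary set, 34/22/78 teeth
row 1: whole set turns with the arm by x
row 2: sun turns y, ring = −(34/78)·y, arm 0
boundary: total ω_arm = x = 0 and total ω_sun = x + y = 1  ⇒  y = 1, x = 0
row 2 ring = −(34/78)·1 = -17/39
totals (row 1 + row 2): sun 0 + 1 = 1, ring 0 + (-17/39) = -17/39, arm 0 + 0 = 0
asked cell (row1, arm) = 0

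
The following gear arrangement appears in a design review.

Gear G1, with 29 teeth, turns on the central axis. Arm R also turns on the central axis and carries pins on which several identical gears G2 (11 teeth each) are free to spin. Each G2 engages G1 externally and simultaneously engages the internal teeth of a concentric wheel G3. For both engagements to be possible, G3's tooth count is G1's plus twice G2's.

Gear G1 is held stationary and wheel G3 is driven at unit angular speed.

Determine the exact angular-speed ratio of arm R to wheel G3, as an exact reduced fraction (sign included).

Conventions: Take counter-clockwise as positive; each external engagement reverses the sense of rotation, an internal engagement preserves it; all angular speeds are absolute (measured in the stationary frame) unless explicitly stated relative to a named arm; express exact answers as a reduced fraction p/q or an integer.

topology: planetary set — G1 29T / G2 11T / G3 51T, arm = carrier (Willis)
ring teeth: 29 + 2·11 = 51
29(ω_sun−ω_arm) = −51(ω_ring−ω_arm),  ω_sun = 0, ω_ring = 1
29(0−ω_arm) = −51(1−ω_arm)  ⇒  80·ω_arm = 51  ⇒  ω_arm = 51/80
ω_out/ω_in = 51/80

51/80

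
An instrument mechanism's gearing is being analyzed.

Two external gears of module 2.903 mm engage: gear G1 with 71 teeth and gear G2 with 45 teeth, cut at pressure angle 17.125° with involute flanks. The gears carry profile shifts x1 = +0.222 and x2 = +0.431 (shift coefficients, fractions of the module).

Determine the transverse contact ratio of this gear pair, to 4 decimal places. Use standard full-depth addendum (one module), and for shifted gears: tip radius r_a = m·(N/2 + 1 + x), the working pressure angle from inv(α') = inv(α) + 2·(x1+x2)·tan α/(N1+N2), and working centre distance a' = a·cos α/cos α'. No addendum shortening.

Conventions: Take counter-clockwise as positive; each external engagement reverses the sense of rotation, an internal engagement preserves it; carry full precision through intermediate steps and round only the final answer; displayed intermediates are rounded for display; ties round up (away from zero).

1.8257

class = single-mesh tooth geometry [involute pair 71T × 45T, m = 2.903]
base radii: r_b1 = 98.487451, r_b2 = 62.421624
tip radii: r_a1 = 106.603966, r_a2 = 69.471693
inv(α') = inv(17.125°) + 2·(+0.222+0.431)·tan α/(71+45) = 0.01269921  ⇒  α' = 18.99234°
a' = a·cos α / cos α' = 168.3740·cos 17.125°/cos 18.99234° = 170.172933
action lengths: √(r_a1²−r_b1²) = 40.799847, √(r_a2²−r_b2²) = 30.493556
base pitch p_b = π·m·cos α = 8.715703
CR = (40.799847 + 30.493556 − 170.172933·sin 18.99234°)/8.715703 = 1.825674
contact ratio ≈ 1.8257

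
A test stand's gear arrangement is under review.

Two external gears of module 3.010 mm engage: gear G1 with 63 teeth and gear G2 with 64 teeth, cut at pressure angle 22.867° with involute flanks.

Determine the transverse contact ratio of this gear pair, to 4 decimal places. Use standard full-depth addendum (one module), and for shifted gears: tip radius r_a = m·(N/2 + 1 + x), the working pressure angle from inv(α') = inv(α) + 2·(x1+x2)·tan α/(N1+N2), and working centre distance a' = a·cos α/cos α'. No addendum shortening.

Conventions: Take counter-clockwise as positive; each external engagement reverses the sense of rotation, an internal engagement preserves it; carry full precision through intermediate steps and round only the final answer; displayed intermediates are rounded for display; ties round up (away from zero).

1.6469

topology: single-mesh involute geometry — m = 3.010, 63T/64T pair
base radii: r_b1 = 87.363430, r_b2 = 88.750151
tip radii: r_a1 = 97.825000, r_a2 = 99.330000
no profile shift: α' = α, a' = a
action lengths: √(r_a1²−r_b1²) = 44.015472, √(r_a2²−r_b2²) = 44.607843
base pitch p_b = π·m·cos α = 8.713026
CR = (44.015472 + 44.607843 − 191.135000·sin 22.86700°)/8.713026 = 1.646906
contact ratio ≈ 1.6469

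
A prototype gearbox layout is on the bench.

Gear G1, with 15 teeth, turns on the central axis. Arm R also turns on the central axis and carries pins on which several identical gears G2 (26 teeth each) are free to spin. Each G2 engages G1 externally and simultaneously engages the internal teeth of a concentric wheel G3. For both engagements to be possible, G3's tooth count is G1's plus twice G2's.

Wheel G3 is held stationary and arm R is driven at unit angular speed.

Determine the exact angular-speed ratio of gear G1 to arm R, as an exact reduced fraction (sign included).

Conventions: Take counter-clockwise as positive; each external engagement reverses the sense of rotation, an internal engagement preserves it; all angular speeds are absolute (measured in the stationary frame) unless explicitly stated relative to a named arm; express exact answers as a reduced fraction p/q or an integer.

82/15

topology: planetary set — G1 15T / G2 26T / G3 67T, arm = carrier (Willis)
ring teeth: 15 + 2·26 = 67
15(ω_sun−ω_arm) = −67(ω_ring−ω_arm),  ω_ring = 0, ω_arm = 1
ω_sun = 1 − (67/15)(0−1) = 82/15
ω_out/ω_in = 82/15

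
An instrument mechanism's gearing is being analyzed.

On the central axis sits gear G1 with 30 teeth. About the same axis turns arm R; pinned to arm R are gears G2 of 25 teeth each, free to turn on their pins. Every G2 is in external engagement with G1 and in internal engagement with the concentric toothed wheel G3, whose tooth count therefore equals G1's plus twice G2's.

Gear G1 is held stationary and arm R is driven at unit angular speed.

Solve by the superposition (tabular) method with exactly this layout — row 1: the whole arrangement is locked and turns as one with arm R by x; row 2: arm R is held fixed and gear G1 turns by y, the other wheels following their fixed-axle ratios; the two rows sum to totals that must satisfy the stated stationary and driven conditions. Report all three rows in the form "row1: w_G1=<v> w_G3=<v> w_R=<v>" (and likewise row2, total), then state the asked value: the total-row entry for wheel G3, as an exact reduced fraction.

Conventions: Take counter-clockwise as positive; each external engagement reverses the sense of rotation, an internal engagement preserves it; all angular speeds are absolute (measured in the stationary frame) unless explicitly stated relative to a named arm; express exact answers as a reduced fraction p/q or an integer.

planetary set (30T centre, 25T on arm, 80T internal) — Willis relation
superposition row 1 [locked train]: every member turns x
row 2 (arm held, sun turns y): ω_ring = −(30/80)·y, ω_arm = 0
boundary: total ω_sun = x + y = 0 and total ω_arm = x = 1  ⇒  y = -1, x = 1
row 2 ring = −(30/80)·(-1) = 3/8
totals (row 1 + row 2): sun 1 + (-1) = 0, ring 1 + 3/8 = 11/8, arm 1 + 0 = 1
asked cell (total, ring) = 11/8

row1: w_G1=1 w_G3=1 w_R=1
row2: w_G1=-1 w_G3=3/8 w_R=0
total: w_G1=0 w_G3=11/8 w_R=1
asked value: 11/8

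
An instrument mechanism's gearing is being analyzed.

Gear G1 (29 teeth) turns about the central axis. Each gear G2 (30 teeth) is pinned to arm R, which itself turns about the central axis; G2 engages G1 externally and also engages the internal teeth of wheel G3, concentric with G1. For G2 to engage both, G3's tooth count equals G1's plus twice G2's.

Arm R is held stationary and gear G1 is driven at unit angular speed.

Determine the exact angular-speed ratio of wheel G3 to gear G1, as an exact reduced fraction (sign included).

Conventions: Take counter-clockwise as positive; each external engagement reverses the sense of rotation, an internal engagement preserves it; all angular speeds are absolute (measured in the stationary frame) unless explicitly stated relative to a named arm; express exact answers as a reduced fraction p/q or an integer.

-29/89

recognized (axles ride arm R): planetary set, 29/30/89 teeth
ring teeth: 29 + 2·30 = 89
29(ω_sun−ω_arm) = −89(ω_ring−ω_arm),  ω_arm = 0, ω_sun = 1
ω_ring = 0 − (29/89)(1−0) = -29/89
ω_out/ω_in = -29/89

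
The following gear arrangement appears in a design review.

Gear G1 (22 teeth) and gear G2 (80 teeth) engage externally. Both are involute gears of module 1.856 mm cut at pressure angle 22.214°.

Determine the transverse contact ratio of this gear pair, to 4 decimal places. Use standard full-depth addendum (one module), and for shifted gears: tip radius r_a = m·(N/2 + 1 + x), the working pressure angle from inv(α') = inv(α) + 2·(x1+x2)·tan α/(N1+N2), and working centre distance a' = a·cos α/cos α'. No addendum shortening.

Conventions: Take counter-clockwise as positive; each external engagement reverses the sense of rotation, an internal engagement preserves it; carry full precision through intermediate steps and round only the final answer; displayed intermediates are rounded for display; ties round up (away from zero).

1.6038

single-mesh involute tooth geometry (22T engaging 80T at module 1.856)
base radii: r_b1 = 18.900688, r_b2 = 68.729776
tip radii: r_a1 = 22.272000, r_a2 = 76.096000
no profile shift: α' = α, a' = a
action lengths: √(r_a1²−r_b1²) = 11.781594, √(r_a2²−r_b2²) = 32.662197
base pitch p_b = π·m·cos α = 5.398024
CR = (11.781594 + 32.662197 − 94.656000·sin 22.21400°)/5.398024 = 1.603824
contact ratio ≈ 1.6038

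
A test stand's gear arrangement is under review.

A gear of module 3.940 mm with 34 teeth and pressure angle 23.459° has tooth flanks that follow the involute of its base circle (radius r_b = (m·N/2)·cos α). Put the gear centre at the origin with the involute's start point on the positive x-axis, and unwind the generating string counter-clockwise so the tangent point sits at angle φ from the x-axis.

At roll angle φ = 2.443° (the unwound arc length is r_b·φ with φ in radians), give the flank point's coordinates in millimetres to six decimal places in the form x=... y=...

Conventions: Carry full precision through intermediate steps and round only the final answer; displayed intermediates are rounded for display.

topology: single-mesh involute geometry — m = 3.940, N = 34
pitch radius r_p = m·N/2 = 3.940·34/2 = 66.980000
base radius r_b = r_p·cos α = 66.980000·cos 23.459° = 61.443780
roll angle φ = 2.443° = 0.04263839 rad
x = r_b·(cos φ + φ·sin φ) = 61.499608
y = r_b·(sin φ − φ·cos φ) = 0.001587

x=61.499608 y=0.001587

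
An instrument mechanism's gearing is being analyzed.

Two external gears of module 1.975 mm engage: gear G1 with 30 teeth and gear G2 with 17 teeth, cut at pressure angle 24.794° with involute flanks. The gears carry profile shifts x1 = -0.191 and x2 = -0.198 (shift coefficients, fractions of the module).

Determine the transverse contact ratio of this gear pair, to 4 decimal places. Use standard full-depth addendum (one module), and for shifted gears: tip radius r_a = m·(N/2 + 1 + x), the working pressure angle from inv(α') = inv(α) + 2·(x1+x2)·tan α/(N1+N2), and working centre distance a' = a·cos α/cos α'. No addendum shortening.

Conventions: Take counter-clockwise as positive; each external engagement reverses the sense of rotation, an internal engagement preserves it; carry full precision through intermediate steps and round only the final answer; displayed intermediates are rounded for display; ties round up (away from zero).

class = single-mesh tooth geometry [involute pair 30T × 17T, m = 1.975]
base radii: r_b1 = 26.894209, r_b2 = 15.240052
tip radii: r_a1 = 31.222775, r_a2 = 18.371450
inv(α') = inv(24.794°) + 2·(-0.191-0.198)·tan α/(30+17) = 0.02155432  ⇒  α' = 22.51329°
a' = a·cos α / cos α' = 46.4125·cos 24.794°/cos 22.51329° = 45.610180
action lengths: √(r_a1²−r_b1²) = 15.860744, √(r_a2²−r_b2²) = 10.259191
base pitch p_b = π·m·cos α = 5.632710
CR = (15.860744 + 10.259191 − 45.610180·sin 22.51329°)/5.632710 = 1.536720
contact ratio ≈ 1.5367

1.5367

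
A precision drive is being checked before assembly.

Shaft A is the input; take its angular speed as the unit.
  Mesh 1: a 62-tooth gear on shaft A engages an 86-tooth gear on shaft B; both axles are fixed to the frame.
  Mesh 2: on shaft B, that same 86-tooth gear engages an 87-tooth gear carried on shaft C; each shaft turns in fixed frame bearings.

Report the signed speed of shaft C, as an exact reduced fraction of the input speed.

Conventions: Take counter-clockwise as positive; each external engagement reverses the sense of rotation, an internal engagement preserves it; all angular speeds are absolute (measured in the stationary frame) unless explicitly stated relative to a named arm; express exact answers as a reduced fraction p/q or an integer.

62/87

2-mesh fixed-axis compound train (all bearings frame-fixed)
mesh 1 [62T→86T]: |ω|/ω_in = 1×62/86 = 31/43, sense flips to −
mesh 2 [86T→87T]: |ω|/ω_in = (31/43)×86/87 = 62/87, sense flips to +
signed output speed (× input speed) = 62/87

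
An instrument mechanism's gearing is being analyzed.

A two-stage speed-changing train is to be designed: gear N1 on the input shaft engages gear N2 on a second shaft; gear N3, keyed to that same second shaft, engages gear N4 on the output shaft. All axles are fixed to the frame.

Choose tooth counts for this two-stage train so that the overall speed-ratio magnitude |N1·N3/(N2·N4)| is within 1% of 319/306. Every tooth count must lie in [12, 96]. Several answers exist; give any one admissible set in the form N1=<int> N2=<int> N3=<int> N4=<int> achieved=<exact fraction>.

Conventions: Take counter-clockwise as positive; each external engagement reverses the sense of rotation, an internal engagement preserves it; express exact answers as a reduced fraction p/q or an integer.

topology: fixed-axis compound train — 2 stages, target 319/306
target = 319/306 in lowest terms: an exact hit needs N1·N3 = k·319 and N2·N4 = k·306 for one integer k, every count in [12, 96]; additionally prefer no 1:1 stage (N1 ≠ N2, N3 ≠ N4)
k = 1: no 1:1-free in-range split of k·319 and k·306 into factor pairs; take k = 2
k = 2: N1·N3 = 638 = 22·29, N2·N4 = 612 = 12·51
achieved = 22·29/(12·51) = 319/306; |achieved − target| = 0 ≤ 319/30600 ✓

N1=22 N2=12 N3=29 N4=51 achieved=319/306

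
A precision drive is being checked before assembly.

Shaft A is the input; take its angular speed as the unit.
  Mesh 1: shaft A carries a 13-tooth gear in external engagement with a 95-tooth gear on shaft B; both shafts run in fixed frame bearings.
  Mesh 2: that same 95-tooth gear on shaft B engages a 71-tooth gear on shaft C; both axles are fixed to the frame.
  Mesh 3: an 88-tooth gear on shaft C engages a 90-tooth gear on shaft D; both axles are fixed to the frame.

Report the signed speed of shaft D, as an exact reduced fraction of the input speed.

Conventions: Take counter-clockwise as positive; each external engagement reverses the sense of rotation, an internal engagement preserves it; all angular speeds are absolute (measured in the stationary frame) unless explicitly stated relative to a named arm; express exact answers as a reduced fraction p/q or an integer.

3-mesh fixed-axis compound train (all bearings frame-fixed)
mesh 1 [13T→95T]: |ω|/ω_in = 1×13/95 = 13/95, sense flips to −
mesh 2 [95T→71T]: |ω|/ω_in = (13/95)×95/71 = 13/71, sense flips to +
mesh 3 [88T→90T]: |ω|/ω_in = (13/71)×88/90 = 572/3195, sense flips to −
signed output speed (× input speed) = -572/3195

-572/3195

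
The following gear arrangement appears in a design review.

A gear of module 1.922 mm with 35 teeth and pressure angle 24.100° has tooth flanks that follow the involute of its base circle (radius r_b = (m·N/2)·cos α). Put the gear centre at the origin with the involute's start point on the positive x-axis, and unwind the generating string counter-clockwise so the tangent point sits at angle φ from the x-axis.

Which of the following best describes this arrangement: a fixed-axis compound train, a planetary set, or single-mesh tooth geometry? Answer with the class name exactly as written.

single-mesh involute tooth geometry (35T wheel at module 1.922)
classification: single-mesh tooth geometry

single-mesh tooth geometry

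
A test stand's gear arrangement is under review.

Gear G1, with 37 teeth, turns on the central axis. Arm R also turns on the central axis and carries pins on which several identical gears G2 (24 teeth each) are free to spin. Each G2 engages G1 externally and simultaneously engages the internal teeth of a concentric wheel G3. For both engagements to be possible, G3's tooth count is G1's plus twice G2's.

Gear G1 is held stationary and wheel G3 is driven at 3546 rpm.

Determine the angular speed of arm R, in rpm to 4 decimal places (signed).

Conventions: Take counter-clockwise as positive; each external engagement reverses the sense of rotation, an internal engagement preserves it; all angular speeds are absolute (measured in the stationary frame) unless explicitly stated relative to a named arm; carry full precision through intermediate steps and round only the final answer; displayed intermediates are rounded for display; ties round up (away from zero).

planetary set (37T centre, 24T on arm, 85T internal) — Willis relation
normalise by the input: solve with ω_ring = 1, then scale by 3546 rpm
ring teeth: 37 + 2·24 = 85
37(ω_sun−ω_arm) = −85(ω_ring−ω_arm),  ω_sun = 0, ω_ring = 1
37(0−ω_arm) = −85(1−ω_arm)  ⇒  122·ω_arm = 85  ⇒  ω_arm = 85/122
scale: ω_arm = 85/122 × 3546 rpm = +2470.5738 rpm

+2470.5738 rpm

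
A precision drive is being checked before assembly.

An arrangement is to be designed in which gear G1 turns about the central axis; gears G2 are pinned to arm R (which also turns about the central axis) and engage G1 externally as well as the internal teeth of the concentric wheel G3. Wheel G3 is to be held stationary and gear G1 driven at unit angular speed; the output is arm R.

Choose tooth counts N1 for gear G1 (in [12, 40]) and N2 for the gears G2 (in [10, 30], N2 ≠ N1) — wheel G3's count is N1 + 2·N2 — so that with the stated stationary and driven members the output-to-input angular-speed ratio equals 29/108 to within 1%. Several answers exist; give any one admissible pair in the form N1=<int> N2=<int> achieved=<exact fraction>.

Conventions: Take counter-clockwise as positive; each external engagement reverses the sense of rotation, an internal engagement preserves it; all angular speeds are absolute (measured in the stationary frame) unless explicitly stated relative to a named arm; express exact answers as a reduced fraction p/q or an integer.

design class (target 29/108): planetary set
Willis with ω_ring = 0: ω_arm/ω_sun = N1/(N1+N3); set equal to 29/108  ⇒  N3/N1 = 1/(29/108) − 1 = 79/29
N3 = N1 + 2·N2  ⇒  N2/N1 = (N3/N1 − 1)/2 = (79/29 − 1)/2 = 25/29
smallest multiple with N1 ≥ 12 and N2 ≥ 10: k = 1  ⇒  N1 = 1·29 = 29, N2 = 1·25 = 25 (N1 ≤ 40, N2 ≤ 30, N2 ≠ N1 ✓), N3 = 29 + 2·25 = 79
check: N1/(N1+N3) with N1 = 29, N3 = 79 gives 29/108; |achieved − target| = 0 ≤ 29/10800 ✓

N1=29 N2=25 achieved=29/108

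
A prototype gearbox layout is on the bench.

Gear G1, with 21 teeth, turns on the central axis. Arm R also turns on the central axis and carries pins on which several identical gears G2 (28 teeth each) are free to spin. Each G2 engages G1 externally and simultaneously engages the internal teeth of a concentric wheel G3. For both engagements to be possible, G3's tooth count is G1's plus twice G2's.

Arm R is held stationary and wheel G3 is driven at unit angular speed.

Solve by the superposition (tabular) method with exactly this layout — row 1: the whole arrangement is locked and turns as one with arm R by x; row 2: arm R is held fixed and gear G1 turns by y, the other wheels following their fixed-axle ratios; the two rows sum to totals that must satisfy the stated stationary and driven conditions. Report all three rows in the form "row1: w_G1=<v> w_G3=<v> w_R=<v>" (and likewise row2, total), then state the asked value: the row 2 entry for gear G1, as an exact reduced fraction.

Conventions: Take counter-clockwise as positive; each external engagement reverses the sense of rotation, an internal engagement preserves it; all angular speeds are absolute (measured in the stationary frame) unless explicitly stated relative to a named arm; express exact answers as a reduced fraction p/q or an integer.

planetary set (21T centre, 28T on arm, 77T internal) — Willis relation
row 1 — lock + rotate with arm: ω_sun = ω_ring = ω_arm = x
row 2 (arm held, sun turns y): ω_ring = −(21/77)·y, ω_arm = 0
boundary: total ω_arm = x = 0 and total ω_ring = x − (21/77)·y = 1  ⇒  y = -11/3, x = 0
row 2 ring = −(21/77)·(-11/3) = 1
totals (row 1 + row 2): sun 0 + (-11/3) = -11/3, ring 0 + 1 = 1, arm 0 + 0 = 0
asked cell (row2, sun) = -11/3

row1: w_G1=0 w_G3=0 w_R=0
row2: w_G1=-11/3 w_G3=1 w_R=0
total: w_G1=-11/3 w_G3=1 w_R=0
asked value: -11/3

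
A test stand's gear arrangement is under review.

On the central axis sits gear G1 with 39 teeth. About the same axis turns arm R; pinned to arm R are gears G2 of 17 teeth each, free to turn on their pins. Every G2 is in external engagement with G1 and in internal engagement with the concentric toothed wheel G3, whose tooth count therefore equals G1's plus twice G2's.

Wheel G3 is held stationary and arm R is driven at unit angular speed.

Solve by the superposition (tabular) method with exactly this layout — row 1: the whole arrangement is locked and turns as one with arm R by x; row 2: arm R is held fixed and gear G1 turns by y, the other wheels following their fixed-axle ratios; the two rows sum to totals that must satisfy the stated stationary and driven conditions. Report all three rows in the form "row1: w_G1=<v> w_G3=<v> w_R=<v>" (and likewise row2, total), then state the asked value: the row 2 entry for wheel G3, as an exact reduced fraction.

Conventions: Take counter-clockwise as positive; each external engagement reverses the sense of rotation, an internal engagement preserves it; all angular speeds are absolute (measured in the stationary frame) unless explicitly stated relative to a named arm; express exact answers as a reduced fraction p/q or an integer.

row1: w_G1=1 w_G3=1 w_R=1
row2: w_G1=73/39 w_G3=-1 w_R=0
total: w_G1=112/39 w_G3=0 w_R=1
asked value: -1

planetary set (39T centre, 17T on arm, 73T internal) — Willis relation
row 1: whole set turns with the arm by x
row 2 — arm fixed, fixed-axis ratios: sun y, ring −(39/73)·y, arm 0
boundary: total ω_ring = x − (39/73)·y = 0 and total ω_arm = x = 1  ⇒  y = 73/39, x = 1
row 2 ring = −(39/73)·73/39 = -1
totals (row 1 + row 2): sun 1 + 73/39 = 112/39, ring 1 + (-1) = 0, arm 1 + 0 = 1
asked cell (row2, ring) = -1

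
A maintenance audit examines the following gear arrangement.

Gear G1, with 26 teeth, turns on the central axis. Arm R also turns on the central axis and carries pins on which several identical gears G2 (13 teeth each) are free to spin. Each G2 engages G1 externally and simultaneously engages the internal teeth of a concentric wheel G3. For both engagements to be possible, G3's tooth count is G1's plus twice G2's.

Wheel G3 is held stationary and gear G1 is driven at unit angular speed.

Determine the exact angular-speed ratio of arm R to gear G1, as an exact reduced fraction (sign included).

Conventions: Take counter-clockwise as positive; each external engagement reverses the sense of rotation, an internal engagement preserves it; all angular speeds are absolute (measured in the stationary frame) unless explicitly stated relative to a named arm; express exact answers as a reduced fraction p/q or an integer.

1/3

recognized (axles ride arm R): planetary set, 26/13/52 teeth
ring teeth: 26 + 2·13 = 52
26(ω_sun−ω_arm) = −52(ω_ring−ω_arm),  ω_ring = 0, ω_sun = 1
26(1−ω_arm) = −52(0−ω_arm)  ⇒  78·ω_arm = 26  ⇒  ω_arm = 1/3
ω_out/ω_in = 1/3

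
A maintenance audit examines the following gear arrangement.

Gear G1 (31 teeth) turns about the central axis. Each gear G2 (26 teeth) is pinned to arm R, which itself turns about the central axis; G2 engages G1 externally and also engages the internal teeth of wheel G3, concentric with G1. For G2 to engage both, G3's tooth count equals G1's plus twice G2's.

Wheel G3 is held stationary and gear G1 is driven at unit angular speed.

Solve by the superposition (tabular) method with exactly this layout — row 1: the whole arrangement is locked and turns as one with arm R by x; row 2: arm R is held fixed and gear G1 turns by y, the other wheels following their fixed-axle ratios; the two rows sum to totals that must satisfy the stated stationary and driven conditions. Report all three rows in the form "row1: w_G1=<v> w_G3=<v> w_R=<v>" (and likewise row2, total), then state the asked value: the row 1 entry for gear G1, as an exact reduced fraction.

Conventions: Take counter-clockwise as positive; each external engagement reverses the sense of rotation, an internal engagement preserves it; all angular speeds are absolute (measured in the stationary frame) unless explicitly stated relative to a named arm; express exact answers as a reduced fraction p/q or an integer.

row1: w_G1=31/114 w_G3=31/114 w_R=31/114
row2: w_G1=83/114 w_G3=-31/114 w_R=0
total: w_G1=1 w_G3=0 w_R=31/114
asked value: 31/114

recognized (axles ride arm R): planetary set, 31/26/83 teeth
row 1: whole set turns with the arm by x
row 2 (arm held, sun turns y): ω_ring = −(31/83)·y, ω_arm = 0
boundary: total ω_ring = x − (31/83)·y = 0 and total ω_sun = x + y = 1  ⇒  y = 83/114, x = 31/114
row 2 ring = −(31/83)·83/114 = -31/114
totals (row 1 + row 2): sun 31/114 + 83/114 = 1, ring 31/114 + (-31/114) = 0, arm 31/114 + 0 = 31/114
asked cell (row1, sun) = 31/114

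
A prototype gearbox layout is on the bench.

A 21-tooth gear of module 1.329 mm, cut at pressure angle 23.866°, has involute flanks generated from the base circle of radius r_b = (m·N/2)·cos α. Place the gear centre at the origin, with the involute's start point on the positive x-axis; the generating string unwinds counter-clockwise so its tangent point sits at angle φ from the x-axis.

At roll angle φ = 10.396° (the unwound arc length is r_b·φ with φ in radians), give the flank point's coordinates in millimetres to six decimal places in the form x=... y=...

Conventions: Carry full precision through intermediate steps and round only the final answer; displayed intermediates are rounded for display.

x=12.969648 y=0.025326

recognized (one wheel, involute flank): single-mesh tooth geometry, m = 1.329, N = 21
pitch radius r_p = m·N/2 = 1.329·21/2 = 13.954500
base radius r_b = r_p·cos α = 13.954500·cos 23.866° = 12.761309
roll angle φ = 10.396° = 0.18144443 rad
x = r_b·(cos φ + φ·sin φ) = 12.969648
y = r_b·(sin φ − φ·cos φ) = 0.025326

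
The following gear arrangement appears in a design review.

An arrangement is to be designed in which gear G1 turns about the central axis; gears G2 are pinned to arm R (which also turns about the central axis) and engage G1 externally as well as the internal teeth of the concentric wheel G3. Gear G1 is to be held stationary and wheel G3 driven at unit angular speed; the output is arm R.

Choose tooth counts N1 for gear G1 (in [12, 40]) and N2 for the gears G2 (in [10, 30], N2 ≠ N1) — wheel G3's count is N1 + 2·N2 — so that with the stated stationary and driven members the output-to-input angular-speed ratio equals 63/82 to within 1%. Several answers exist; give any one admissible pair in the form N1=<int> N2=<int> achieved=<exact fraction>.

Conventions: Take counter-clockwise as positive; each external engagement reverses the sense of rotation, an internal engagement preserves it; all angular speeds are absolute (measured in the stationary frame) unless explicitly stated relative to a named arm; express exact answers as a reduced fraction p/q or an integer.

N1=19 N2=22 achieved=63/82

topology: planetary set — design target 63/82, arm = carrier (Willis)
Willis with ω_sun = 0: ω_arm/ω_ring = N3/(N1+N3); set equal to 63/82  ⇒  N3/N1 = (63/82)/(1 − 63/82) = 63/19
N3 = N1 + 2·N2  ⇒  N2/N1 = (N3/N1 − 1)/2 = (63/19 − 1)/2 = 22/19
smallest multiple with N1 ≥ 12 and N2 ≥ 10: k = 1  ⇒  N1 = 1·19 = 19, N2 = 1·22 = 22 (N1 ≤ 40, N2 ≤ 30, N2 ≠ N1 ✓), N3 = 19 + 2·22 = 63
check: N3/(N1+N3) with N1 = 19, N3 = 63 gives 63/82; |achieved − target| = 0 ≤ 63/8200 ✓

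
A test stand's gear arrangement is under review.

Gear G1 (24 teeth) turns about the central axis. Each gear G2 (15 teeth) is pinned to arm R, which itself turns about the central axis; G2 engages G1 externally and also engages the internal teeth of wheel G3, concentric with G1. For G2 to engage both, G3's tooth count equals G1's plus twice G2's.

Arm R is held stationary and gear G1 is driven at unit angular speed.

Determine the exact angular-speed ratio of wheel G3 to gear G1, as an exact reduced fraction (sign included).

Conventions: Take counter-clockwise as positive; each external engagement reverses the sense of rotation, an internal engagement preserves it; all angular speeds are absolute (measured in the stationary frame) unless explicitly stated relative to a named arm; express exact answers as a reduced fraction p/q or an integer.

-4/9

topology: planetary set — G1 24T / G2 15T / G3 54T, arm = carrier (Willis)
ring teeth: 24 + 2·15 = 54
24(ω_sun−ω_arm) = −54(ω_ring−ω_arm),  ω_arm = 0, ω_sun = 1
ω_ring = 0 − (24/54)(1−0) = -4/9
ω_out/ω_in = -4/9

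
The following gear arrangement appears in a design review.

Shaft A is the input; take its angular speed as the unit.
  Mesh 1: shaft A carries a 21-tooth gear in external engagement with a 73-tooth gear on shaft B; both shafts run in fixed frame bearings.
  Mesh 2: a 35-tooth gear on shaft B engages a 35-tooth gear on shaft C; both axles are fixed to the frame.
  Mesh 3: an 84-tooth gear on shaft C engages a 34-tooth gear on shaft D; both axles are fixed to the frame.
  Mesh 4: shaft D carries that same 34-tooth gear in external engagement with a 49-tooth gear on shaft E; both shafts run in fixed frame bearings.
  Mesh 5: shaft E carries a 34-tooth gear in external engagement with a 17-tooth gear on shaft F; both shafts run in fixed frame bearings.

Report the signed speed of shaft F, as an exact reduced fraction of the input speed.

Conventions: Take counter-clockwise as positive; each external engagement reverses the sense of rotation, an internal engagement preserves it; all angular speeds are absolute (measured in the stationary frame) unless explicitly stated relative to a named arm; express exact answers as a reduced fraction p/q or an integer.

5-mesh fixed-axis compound train (all bearings frame-fixed)
mesh 1 [21T→73T]: |ω|/ω_in = 1×21/73 = 21/73, sense flips to −
mesh 2 [35T→35T]: |ω|/ω_in = (21/73)×35/35 = 21/73, sense flips to +
mesh 3 [84T→34T]: |ω|/ω_in = (21/73)×84/34 = 882/1241, sense flips to −
mesh 4 [34T→49T]: |ω|/ω_in = (882/1241)×34/49 = 36/73, sense flips to +
mesh 5 [34T→17T]: |ω|/ω_in = (36/73)×34/17 = 72/73, sense flips to −
signed output speed (× input speed) = -72/73

-72/73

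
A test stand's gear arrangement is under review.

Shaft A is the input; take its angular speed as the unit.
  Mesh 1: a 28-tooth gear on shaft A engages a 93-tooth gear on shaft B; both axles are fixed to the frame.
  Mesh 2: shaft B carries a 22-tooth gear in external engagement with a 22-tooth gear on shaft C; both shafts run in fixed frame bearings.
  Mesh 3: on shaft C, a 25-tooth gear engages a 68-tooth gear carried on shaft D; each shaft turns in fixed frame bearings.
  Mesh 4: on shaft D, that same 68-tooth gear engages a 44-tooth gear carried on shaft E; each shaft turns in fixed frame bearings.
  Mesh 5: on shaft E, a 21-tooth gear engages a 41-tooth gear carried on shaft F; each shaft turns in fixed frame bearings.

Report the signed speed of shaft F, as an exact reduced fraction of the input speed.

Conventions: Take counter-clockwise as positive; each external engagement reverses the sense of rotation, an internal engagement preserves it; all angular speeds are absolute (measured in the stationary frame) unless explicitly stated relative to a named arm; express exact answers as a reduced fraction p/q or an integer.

-1225/13981

5-mesh fixed-axis compound train (all bearings frame-fixed)
mesh 1 [28T→93T]: |ω|/ω_in = 1×28/93 = 28/93, sense flips to −
mesh 2 [22T→22T]: |ω|/ω_in = (28/93)×22/22 = 28/93, sense flips to +
mesh 3 [25T→68T]: |ω|/ω_in = (28/93)×25/68 = 175/1581, sense flips to −
mesh 4 [68T→44T]: |ω|/ω_in = (175/1581)×68/44 = 175/1023, sense flips to +
mesh 5 [21T→41T]: |ω|/ω_in = (175/1023)×21/41 = 1225/13981, sense flips to −
signed output speed (× input speed) = -1225/13981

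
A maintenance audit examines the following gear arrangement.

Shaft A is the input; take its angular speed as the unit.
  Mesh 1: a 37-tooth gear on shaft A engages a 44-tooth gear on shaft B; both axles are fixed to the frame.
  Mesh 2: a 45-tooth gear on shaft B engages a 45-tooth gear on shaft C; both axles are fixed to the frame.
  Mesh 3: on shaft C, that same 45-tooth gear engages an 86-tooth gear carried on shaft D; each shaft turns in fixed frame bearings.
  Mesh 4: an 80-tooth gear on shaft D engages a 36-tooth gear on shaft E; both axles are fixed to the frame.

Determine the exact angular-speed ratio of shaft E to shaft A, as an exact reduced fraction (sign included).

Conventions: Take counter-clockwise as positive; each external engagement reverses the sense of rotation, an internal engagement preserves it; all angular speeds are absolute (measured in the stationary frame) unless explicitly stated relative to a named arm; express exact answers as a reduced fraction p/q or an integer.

925/946

class = fixed-axis compound train [4 meshes; 4 ratios multiply, 4 sense flips]
mesh 1 [37T→44T]: running ratio 37/44, sense −
mesh 2 [45T→45T]: running ratio 37/44, sense +
mesh 3 [45T→86T]: running ratio 1665/3784, sense −
mesh 4 [80T→36T]: running ratio 925/946, sense +
ω_out/ω_in = 925/946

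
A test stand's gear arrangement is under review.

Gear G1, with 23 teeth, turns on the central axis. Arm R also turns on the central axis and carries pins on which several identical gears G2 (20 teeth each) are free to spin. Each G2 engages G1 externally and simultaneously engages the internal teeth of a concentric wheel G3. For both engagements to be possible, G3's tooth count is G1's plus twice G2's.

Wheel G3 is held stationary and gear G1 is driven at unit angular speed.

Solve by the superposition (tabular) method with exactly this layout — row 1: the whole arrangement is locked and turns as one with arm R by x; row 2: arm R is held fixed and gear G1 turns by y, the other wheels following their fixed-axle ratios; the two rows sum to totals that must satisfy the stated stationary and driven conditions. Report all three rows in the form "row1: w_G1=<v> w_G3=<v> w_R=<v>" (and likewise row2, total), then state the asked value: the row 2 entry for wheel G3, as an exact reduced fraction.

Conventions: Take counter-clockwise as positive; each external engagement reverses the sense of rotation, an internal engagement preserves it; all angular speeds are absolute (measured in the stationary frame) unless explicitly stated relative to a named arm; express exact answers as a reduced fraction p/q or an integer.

row1: w_G1=23/86 w_G3=23/86 w_R=23/86
row2: w_G1=63/86 w_G3=-23/86 w_R=0
total: w_G1=1 w_G3=0 w_R=23/86
asked value: -23/86

planetary set (23T centre, 20T on arm, 63T internal) — Willis relation
row 1 (train locked, turned with arm): all members turn x
row 2: sun turns y, ring = −(23/63)·y, arm 0
boundary: total ω_ring = x − (23/63)·y = 0 and total ω_sun = x + y = 1  ⇒  y = 63/86, x = 23/86
row 2 ring = −(23/63)·63/86 = -23/86
totals (row 1 + row 2): sun 23/86 + 63/86 = 1, ring 23/86 + (-23/86) = 0, arm 23/86 + 0 = 23/86
asked cell (row2, ring) = -23/86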